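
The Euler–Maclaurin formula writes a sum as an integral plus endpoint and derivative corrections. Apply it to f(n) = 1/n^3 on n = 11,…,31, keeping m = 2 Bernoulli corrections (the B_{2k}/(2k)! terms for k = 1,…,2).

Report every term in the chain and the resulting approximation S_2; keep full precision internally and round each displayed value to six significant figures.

S_2 ≈ 0.00402114

The integral term ∫_11^31 1/x^3 dx = 0.00361194.
Endpoint term: (f(11) + f(31))/2 = (0.000751315 + 3.35672e-05)/2 = 0.000392441.
So far: 0.00400438.
Order-1 term: 1/12 · (-3.24844e-06 − (-0.000204904)) = 1.68046e-05.
Running total after k=1: 0.00402119.
Order-2 term: −1/720 · (-6.76054e-08 − (-3.38684e-05)) = -4.69456e-08.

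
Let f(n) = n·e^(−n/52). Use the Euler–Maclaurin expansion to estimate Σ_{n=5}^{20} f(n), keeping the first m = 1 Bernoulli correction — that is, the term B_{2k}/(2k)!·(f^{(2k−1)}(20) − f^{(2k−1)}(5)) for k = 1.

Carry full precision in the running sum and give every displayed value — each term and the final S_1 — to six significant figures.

S_1 ≈ 152.730

Integral: ∫_5^20 x·e^(−x/52) dx = 143.686.
Endpoint term: (f(5) + f(20))/2 = (4.54162 + 13.6142)/2 = 9.07793.
Running total after boundary: 152.764.
Correction k=1: B_{2}/2! · (f^{(1)}(20) − f^{(1)}(5)) = 1/12 · (0.418900 − 0.820985) = -0.0335071.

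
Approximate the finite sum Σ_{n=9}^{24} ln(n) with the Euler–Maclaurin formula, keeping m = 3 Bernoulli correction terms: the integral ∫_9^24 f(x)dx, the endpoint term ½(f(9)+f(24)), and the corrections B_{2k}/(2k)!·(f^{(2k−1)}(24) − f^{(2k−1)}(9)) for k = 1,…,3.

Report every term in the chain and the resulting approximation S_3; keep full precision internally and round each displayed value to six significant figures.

S_3 ≈ 44.1801

The integral term ∫_9^24 ln(x) dx = 41.4983.
Boundary: ½(f(9) + f(24)) = ½(2.19722 + 3.17805) = 2.68764.
Running total after boundary: 44.1859.
k=1: B_{2}/(2)! × [f^{(1)}(24) − f^{(1)}(9)] = 1/12 × (0.0416667 − 0.111111) = -0.00578704.
After k=1: 44.1801.
k=2: B_{4}/(4)! × [f^{(3)}(24) − f^{(3)}(9)] = −1/720 × (0.000144676 − 0.00274348) = 3.60946e-06.
After k=2: 44.1801.
k=3: B_{6}/(6)! × [f^{(5)}(24) − f^{(5)}(9)] = 1/30240 × (3.01408e-06 − 0.000406442) = -1.33409e-08.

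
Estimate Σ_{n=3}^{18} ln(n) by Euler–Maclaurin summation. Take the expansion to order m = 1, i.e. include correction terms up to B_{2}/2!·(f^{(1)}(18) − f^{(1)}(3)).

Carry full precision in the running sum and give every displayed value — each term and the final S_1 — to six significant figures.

∫_3^18 ln(x) dx evaluates to 33.7309.
Boundary: ½(f(3) + f(18)) = ½(1.09861 + 2.89037) = 1.99449.
So far: 35.7253.
Correction k=1: B_{2}/2! · (f^{(1)}(18) − f^{(1)}(3)) = 1/12 · (0.0555556 − 0.333333) = -0.0231481.

S_1 ≈ 35.7022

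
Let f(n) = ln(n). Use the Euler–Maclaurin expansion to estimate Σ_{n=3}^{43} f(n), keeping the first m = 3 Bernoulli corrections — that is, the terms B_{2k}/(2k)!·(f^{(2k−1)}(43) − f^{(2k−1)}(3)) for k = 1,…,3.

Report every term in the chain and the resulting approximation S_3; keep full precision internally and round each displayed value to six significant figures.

Integral: ∫_3^43 ln(x) dx = 118.436.
Boundary: ½(f(3) + f(43)) = ½(1.09861 + 3.76120) = 2.42991.
Integral + boundary = 120.866.
Order-1 term: 1/12 · (0.0232558 − 0.333333) = -0.0258398.
Partial sum through k=1: 120.840.
Order-2 term: −1/720 · (2.51550e-05 − 0.0740741) = 0.000102846.
Partial sum through k=2: 120.840.
Order-3 term: 1/30240 · (1.63256e-07 − 0.0987654) = -3.26605e-06.

S_3 ≈ 120.840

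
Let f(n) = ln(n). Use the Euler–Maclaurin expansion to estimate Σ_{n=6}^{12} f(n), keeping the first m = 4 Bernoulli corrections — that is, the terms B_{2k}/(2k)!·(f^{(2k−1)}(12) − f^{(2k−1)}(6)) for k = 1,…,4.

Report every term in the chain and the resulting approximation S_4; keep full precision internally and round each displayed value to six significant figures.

S_4 ≈ 15.1997

∫_6^12 ln(x) dx evaluates to 13.0683.
½[f(6) + f(12)] = ½[1.79176 + 2.48491] = 2.13833.
Integral + boundary = 15.2067.
Order-1 term: 1/12 · (0.0833333 − 0.166667) = -0.00694444.
Running total after k=1: 15.1997.
Order-2 term: −1/720 · (0.00115741 − 0.00925926) = 1.12526e-05.
Running total after k=2: 15.1997.
Order-3 term: 1/30240 · (9.64506e-05 − 0.00308642) = -9.88746e-08.
Running total after k=3: 15.1997.
Order-4 term: −1/1209600 · (2.00939e-05 − 0.00257202) = 2.10972e-09.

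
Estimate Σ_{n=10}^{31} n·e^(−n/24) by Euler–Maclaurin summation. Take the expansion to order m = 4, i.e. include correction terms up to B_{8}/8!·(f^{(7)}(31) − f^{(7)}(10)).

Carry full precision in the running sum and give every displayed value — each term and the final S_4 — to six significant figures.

∫_10^31 x·e^(−x/24) dx evaluates to 175.188.
½[f(10) + f(31)] = ½[6.59241 + 8.51918] = 7.55580.
Running total after boundary: 182.744.
Correction k=1: B_{2}/2! · (f^{(1)}(31) − f^{(1)}(10)) = 1/12 · (-0.0801536 − 0.384557) = -0.0387259.
Running total after k=1: 182.705.
Correction k=2: B_{4}/4! · (f^{(3)}(31) − f^{(3)}(10)) = −1/720 · (0.000815054 − 0.00295666) = 2.97446e-06.
Running total after k=2: 182.705.
Correction k=3: B_{6}/6! · (f^{(5)}(31) − f^{(5)}(10)) = 1/30240 · (3.07164e-06 − 9.10711e-06) = -1.99586e-10.
Running total after k=3: 182.705.
Correction k=4: B_{8}/8! · (f^{(7)}(31) − f^{(7)}(10)) = −1/1209600 · (8.20877e-09 − 2.27103e-08) = 1.19887e-14.

S_4 ≈ 182.705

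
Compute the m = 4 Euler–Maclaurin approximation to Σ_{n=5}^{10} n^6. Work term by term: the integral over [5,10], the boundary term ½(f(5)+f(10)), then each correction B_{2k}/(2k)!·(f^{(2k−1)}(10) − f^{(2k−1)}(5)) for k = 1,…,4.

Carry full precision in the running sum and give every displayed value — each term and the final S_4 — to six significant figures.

S_4 ≈ 1.97352e+06

Integral: ∫_5^10 x^6 dx = 1.41741e+06.
Endpoint term: (f(5) + f(10))/2 = (15625.0 + 1.00000e+06)/2 = 507812.
Integral + boundary = 1.92522e+06.
Order-1 term: 1/12 · (600000 − 18750.0) = 48437.5.
Running total after k=1: 1.97366e+06.
Order-2 term: −1/720 · (120000 − 15000.0) = -145.833.
Running total after k=2: 1.97351e+06.
Order-3 term: 1/30240 · (7200.00 − 3600.00) = 0.119048.
Running total after k=3: 1.97352e+06.
Order-4 term: −1/1209600 · (0.00000 − 0.00000) = 0.00000.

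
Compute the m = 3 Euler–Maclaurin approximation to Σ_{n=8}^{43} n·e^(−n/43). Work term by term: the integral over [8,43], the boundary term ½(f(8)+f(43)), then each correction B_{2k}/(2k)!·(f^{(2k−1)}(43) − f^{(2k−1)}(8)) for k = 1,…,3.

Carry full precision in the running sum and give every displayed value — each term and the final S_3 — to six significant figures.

The integral term ∫_8^43 x·e^(−x/43) dx = 460.287.
Boundary: ½(f(8) + f(43)) = ½(6.64188 + 15.8188) = 11.2303.
So far: 471.517.
Correction k=1: B_{2}/2! · (f^{(1)}(43) − f^{(1)}(8)) = 1/12 · (0.00000 − 0.675773) = -0.0563144.
Partial sum through k=1: 471.461.
Correction k=2: B_{4}/4! · (f^{(3)}(43) − f^{(3)}(8)) = −1/720 · (0.000397923 − 0.00126352) = 1.20221e-06.
Partial sum through k=2: 471.461.
Correction k=3: B_{6}/6! · (f^{(5)}(43) − f^{(5)}(8)) = 1/30240 · (4.30419e-07 − 1.16904e-06) = -2.44253e-11.

S_3 ≈ 471.461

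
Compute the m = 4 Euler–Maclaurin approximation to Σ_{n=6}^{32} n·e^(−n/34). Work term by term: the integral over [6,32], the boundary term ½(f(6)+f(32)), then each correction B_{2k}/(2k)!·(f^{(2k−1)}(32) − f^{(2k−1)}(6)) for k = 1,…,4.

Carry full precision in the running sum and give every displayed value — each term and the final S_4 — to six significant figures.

Integral: ∫_6^32 x·e^(−x/34) dx = 264.446.
Boundary: ½(f(6) + f(32)) = ½(5.02934 + 12.4854) = 8.75737.
So far: 273.203.
Correction k=1: B_{2}/2! · (f^{(1)}(32) − f^{(1)}(6)) = 1/12 · (0.0229511 − 0.690302) = -0.0556125.
After k=1: 273.147.
Correction k=2: B_{4}/4! · (f^{(3)}(32) − f^{(3)}(6)) = −1/720 · (0.000694886 − 0.00204736) = 1.87844e-06.
After k=2: 273.147.
Correction k=3: B_{6}/6! · (f^{(5)}(32) − f^{(5)}(6)) = 1/30240 · (1.18505e-06 − 3.02558e-06) = -6.08642e-11.
After k=3: 273.147.
Correction k=4: B_{8}/8! · (f^{(7)}(32) − f^{(7)}(6)) = −1/1209600 · (1.53027e-09 − 3.70250e-09) = 1.79583e-15.

S_4 ≈ 273.147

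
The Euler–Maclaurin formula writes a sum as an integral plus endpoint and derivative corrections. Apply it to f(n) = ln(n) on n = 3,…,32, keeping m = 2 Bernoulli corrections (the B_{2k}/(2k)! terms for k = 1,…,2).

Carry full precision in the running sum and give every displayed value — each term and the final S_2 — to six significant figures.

S_2 ≈ 80.8648

∫_3^32 ln(x) dx evaluates to 78.6077.
Endpoint term: (f(3) + f(32))/2 = (1.09861 + 3.46574)/2 = 2.28217.
Running total after boundary: 80.8899.
Correction k=1: B_{2}/2! · (f^{(1)}(32) − f^{(1)}(3)) = 1/12 · (0.0312500 − 0.333333) = -0.0251736.
After k=1: 80.8647.
Correction k=2: B_{4}/4! · (f^{(3)}(32) − f^{(3)}(3)) = −1/720 · (6.10352e-05 − 0.0740741) = 0.000102796.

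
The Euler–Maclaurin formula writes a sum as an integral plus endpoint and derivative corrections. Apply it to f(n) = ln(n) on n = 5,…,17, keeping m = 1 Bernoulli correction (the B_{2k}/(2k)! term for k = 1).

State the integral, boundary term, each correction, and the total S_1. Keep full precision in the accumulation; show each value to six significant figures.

S_1 ≈ 30.3270

∫_5^17 ln(x) dx evaluates to 28.1174.
Endpoint term: (f(5) + f(17))/2 = (1.60944 + 2.83321)/2 = 2.22133.
So far: 30.3388.
Correction k=1: B_{2}/2! · (f^{(1)}(17) − f^{(1)}(5)) = 1/12 · (0.0588235 − 0.200000) = -0.0117647.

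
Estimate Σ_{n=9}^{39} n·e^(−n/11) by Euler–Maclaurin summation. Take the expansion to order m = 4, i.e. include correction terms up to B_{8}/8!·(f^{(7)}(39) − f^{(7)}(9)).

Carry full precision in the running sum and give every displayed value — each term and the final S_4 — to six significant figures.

∫_9^39 x·e^(−x/11) dx evaluates to 81.2008.
Endpoint term: (f(9) + f(39))/2 = (3.97110 + 1.12536)/2 = 2.54823.
Integral + boundary = 83.7490.
Order-1 term: 1/12 · (-0.0734504 − 0.0802242) = -0.0128062.
Partial sum through k=1: 83.7362.
Order-2 term: −1/720 · (-0.000130077 − 0.00795612) = 1.12308e-05.
Partial sum through k=2: 83.7362.
Order-3 term: 1/30240 · (2.86672e-06 − 0.000126027) = -4.07275e-09.
Partial sum through k=3: 83.7362.
Order-4 term: −1/1209600 · (5.62683e-08 − 1.53967e-06) = 1.22636e-12.

S_4 ≈ 83.7362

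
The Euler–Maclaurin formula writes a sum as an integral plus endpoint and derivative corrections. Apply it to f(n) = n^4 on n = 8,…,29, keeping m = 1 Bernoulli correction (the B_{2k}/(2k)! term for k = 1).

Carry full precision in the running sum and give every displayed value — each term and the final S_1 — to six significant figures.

S_1 ≈ 4.45932e+06

∫_8^29 x^4 dx evaluates to 4.09568e+06.
Endpoint term: (f(8) + f(29))/2 = (4096.00 + 707281)/2 = 355688.
Integral + boundary = 4.45136e+06.
Correction k=1: B_{2}/2! · (f^{(1)}(29) − f^{(1)}(8)) = 1/12 · (97556.0 − 2048.00) = 7959.00.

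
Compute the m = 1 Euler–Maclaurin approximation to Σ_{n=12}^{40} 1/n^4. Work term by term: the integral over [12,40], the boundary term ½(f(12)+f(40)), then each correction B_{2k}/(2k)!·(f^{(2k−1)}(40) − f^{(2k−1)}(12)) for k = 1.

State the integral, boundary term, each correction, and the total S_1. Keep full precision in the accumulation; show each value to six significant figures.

Integral: ∫_12^40 1/x^4 dx = 0.000187693.
Boundary: ½(f(12) + f(40)) = ½(4.82253e-05 + 3.90625e-07) = 2.43080e-05.
Running total after boundary: 0.000212001.
Correction k=1: B_{2}/2! · (f^{(1)}(40) − f^{(1)}(12)) = 1/12 · (-3.90625e-08 − (-1.60751e-05)) = 1.33634e-06.

S_1 ≈ 0.000213337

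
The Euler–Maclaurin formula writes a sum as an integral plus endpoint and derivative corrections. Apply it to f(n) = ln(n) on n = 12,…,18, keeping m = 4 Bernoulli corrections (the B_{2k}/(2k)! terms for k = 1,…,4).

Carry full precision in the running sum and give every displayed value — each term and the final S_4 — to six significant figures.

The integral term ∫_12^18 ln(x) dx = 16.2078.
½[f(12) + f(18)] = ½[2.48491 + 2.89037] = 2.68764.
So far: 18.8955.
k=1: B_{2}/(2)! × [f^{(1)}(18) − f^{(1)}(12)] = 1/12 × (0.0555556 − 0.0833333) = -0.00231481.
After k=1: 18.8931.
k=2: B_{4}/(4)! × [f^{(3)}(18) − f^{(3)}(12)] = −1/720 × (0.000342936 − 0.00115741) = 1.13121e-06.
After k=2: 18.8931.
k=3: B_{6}/(6)! × [f^{(5)}(18) − f^{(5)}(12)] = 1/30240 × (1.27013e-05 − 9.64506e-05) = -2.76949e-09.
After k=3: 18.8931.
k=4: B_{8}/(8)! × [f^{(7)}(18) − f^{(7)}(12)] = −1/1209600 × (1.17605e-06 − 2.00939e-05) = 1.56397e-11.

S_4 ≈ 18.8931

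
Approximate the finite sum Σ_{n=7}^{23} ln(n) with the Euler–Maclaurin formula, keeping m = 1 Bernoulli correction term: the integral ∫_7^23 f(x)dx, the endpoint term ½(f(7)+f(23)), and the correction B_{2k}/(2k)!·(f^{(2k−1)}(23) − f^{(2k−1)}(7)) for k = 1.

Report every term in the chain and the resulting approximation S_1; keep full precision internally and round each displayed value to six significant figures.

Integral: ∫_7^23 ln(x) dx = 42.4950.
½[f(7) + f(23)] = ½[1.94591 + 3.13549] = 2.54070.
So far: 45.0357.
Order-1 term: 1/12 · (0.0434783 − 0.142857) = -0.00828157.

S_1 ≈ 45.0274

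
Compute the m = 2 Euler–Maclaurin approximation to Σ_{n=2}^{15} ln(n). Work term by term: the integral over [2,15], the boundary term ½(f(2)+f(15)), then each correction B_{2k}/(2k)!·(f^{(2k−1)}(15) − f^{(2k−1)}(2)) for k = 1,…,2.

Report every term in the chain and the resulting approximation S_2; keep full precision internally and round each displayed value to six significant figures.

The integral term ∫_2^15 ln(x) dx = 26.2345.
Endpoint term: (f(2) + f(15))/2 = (0.693147 + 2.70805)/2 = 1.70060.
So far: 27.9351.
k=1: B_{2}/(2)! × [f^{(1)}(15) − f^{(1)}(2)] = 1/12 × (0.0666667 − 0.500000) = -0.0361111.
After k=1: 27.8989.
k=2: B_{4}/(4)! × [f^{(3)}(15) − f^{(3)}(2)] = −1/720 × (0.000592593 − 0.250000) = 0.000346399.

S_2 ≈ 27.8993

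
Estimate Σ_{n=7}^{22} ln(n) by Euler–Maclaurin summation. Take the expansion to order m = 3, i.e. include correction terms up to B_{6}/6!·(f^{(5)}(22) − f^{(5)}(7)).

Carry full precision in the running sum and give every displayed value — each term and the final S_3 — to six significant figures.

Integral: ∫_7^22 ln(x) dx = 39.3816.
Boundary: ½(f(7) + f(22)) = ½(1.94591 + 3.09104) = 2.51848.
Running total after boundary: 41.9000.
Order-1 term: 1/12 · (0.0454545 − 0.142857) = -0.00811688.
Partial sum through k=1: 41.8919.
Order-2 term: −1/720 · (0.000187829 − 0.00583090) = 7.83760e-06.
Partial sum through k=2: 41.8919.
Order-3 term: 1/30240 · (4.65691e-06 − 0.00142798) = -4.70674e-08.

S_3 ≈ 41.8919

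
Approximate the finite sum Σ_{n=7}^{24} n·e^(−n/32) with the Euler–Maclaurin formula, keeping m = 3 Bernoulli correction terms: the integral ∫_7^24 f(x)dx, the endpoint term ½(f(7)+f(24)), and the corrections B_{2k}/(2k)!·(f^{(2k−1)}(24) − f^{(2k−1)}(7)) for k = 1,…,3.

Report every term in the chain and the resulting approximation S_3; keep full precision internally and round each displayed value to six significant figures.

S_3 ≈ 164.754

∫_7^24 x·e^(−x/32) dx evaluates to 156.315.
½[f(7) + f(24)] = ½[5.62466 + 11.3368] = 8.48073.
Integral + boundary = 164.796.
Correction k=1: B_{2}/2! · (f^{(1)}(24) − f^{(1)}(7)) = 1/12 · (0.118092 − 0.627752) = -0.0424717.
After k=1: 164.754.
Correction k=2: B_{4}/4! · (f^{(3)}(24) − f^{(3)}(7)) = −1/720 · (0.00103791 − 0.00218242) = 1.58959e-06.
After k=2: 164.754.
Correction k=3: B_{6}/6! · (f^{(5)}(24) − f^{(5)}(7)) = 1/30240 · (1.91456e-06 − 3.66387e-06) = -5.78476e-11.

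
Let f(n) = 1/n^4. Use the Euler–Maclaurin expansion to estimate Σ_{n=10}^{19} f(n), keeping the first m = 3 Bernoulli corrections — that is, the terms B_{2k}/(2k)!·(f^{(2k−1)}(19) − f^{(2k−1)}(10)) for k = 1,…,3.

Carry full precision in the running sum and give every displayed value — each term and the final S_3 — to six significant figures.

S_3 ≈ 0.000341755

The integral term ∫_10^19 1/x^4 dx = 0.000284735.
½[f(10) + f(19)] = ½[0.000100000 + 7.67336e-06] = 5.38367e-05.
Integral + boundary = 0.000338572.
Correction k=1: B_{2}/2! · (f^{(1)}(19) − f^{(1)}(10)) = 1/12 · (-1.61544e-06 − (-4.00000e-05)) = 3.19871e-06.
Running total after k=1: 0.000341771.
Correction k=2: B_{4}/4! · (f^{(3)}(19) − f^{(3)}(10)) = −1/720 · (-1.34247e-07 − (-1.20000e-05)) = -1.64802e-08.
Running total after k=2: 0.000341754.
Correction k=3: B_{6}/6! · (f^{(5)}(19) − f^{(5)}(10)) = 1/30240 · (-2.08251e-08 − (-6.72000e-06)) = 2.21534e-10.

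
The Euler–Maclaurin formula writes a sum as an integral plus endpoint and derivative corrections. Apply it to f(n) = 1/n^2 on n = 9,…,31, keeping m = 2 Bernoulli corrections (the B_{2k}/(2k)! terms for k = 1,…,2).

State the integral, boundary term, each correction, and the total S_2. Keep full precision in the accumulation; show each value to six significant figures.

∫_9^31 1/x^2 dx evaluates to 0.0788530.
Endpoint term: (f(9) + f(31))/2 = (0.0123457 + 0.00104058)/2 = 0.00669313.
Integral + boundary = 0.0855462.
Correction k=1: B_{2}/2! · (f^{(1)}(31) − f^{(1)}(9)) = 1/12 · (-6.71344e-05 − (-0.00274348)) = 0.000223029.
Partial sum through k=1: 0.0857692.
Correction k=2: B_{4}/4! · (f^{(3)}(31) − f^{(3)}(9)) = −1/720 · (-8.38306e-07 − (-0.000406442)) = -5.63339e-07.

S_2 ≈ 0.0857686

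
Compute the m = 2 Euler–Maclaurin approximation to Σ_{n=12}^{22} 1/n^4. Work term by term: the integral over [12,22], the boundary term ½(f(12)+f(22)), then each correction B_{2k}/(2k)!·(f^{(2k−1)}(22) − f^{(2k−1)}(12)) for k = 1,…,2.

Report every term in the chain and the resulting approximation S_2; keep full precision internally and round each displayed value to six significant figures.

S_2 ≈ 0.000189114

∫_12^22 1/x^4 dx evaluates to 0.000161596.
½[f(12) + f(22)] = ½[4.82253e-05 + 4.26883e-06] = 2.62471e-05.
Integral + boundary = 0.000187844.
Correction k=1: B_{2}/2! · (f^{(1)}(22) − f^{(1)}(12)) = 1/12 · (-7.76152e-07 − (-1.60751e-05)) = 1.27491e-06.
Partial sum through k=1: 0.000189118.
Correction k=2: B_{4}/4! · (f^{(3)}(22) − f^{(3)}(12)) = −1/720 · (-4.81086e-08 − (-3.34898e-06)) = -4.58454e-09.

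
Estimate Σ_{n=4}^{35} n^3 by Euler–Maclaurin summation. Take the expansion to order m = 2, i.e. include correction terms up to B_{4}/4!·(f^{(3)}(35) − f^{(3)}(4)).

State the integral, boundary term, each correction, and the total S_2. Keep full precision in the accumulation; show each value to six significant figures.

Integral: ∫_4^35 x^3 dx = 375092.
½[f(4) + f(35)] = ½[64.0000 + 42875.0] = 21469.5.
Running total after boundary: 396562.
Order-1 term: 1/12 · (3675.00 − 48.0000) = 302.250.
Running total after k=1: 396864.
Order-2 term: −1/720 · (6.00000 − 6.00000) = 0.00000.

S_2 ≈ 396864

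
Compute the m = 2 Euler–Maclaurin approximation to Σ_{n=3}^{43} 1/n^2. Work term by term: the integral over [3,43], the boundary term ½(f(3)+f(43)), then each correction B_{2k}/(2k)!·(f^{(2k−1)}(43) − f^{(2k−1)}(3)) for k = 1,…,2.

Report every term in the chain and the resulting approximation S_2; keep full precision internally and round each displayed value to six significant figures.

The integral term ∫_3^43 1/x^2 dx = 0.310078.
Boundary: ½(f(3) + f(43)) = ½(0.111111 + 0.000540833) = 0.0558260.
Integral + boundary = 0.365903.
k=1: B_{2}/(2)! × [f^{(1)}(43) − f^{(1)}(3)] = 1/12 × (-2.51550e-05 − (-0.0740741)) = 0.00617074.
After k=1: 0.372074.
k=2: B_{4}/(4)! × [f^{(3)}(43) − f^{(3)}(3)] = −1/720 × (-1.63256e-07 − (-0.0987654)) = -0.000137174.

S_2 ≈ 0.371937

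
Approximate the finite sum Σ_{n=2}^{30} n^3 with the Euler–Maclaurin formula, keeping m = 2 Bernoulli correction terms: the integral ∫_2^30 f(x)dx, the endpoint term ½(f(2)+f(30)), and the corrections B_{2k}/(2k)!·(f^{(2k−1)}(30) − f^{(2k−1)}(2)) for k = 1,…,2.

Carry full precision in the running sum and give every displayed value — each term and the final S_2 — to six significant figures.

The integral term ∫_2^30 x^3 dx = 202496.
½[f(2) + f(30)] = ½[8.00000 + 27000.0] = 13504.0.
Running total after boundary: 216000.
k=1: B_{2}/(2)! × [f^{(1)}(30) − f^{(1)}(2)] = 1/12 × (2700.00 − 12.0000) = 224.000.
Partial sum through k=1: 216224.
k=2: B_{4}/(4)! × [f^{(3)}(30) − f^{(3)}(2)] = −1/720 × (6.00000 − 6.00000) = 0.00000.

S_2 ≈ 216224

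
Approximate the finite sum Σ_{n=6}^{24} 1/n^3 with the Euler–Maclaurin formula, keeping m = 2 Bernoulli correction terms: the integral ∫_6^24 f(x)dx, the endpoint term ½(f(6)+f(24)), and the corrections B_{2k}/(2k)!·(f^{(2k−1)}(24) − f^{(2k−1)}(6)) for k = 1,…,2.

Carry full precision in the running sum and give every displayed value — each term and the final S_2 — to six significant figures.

S_2 ≈ 0.0155622

The integral term ∫_6^24 1/x^3 dx = 0.0130208.
Endpoint term: (f(6) + f(24))/2 = (0.00462963 + 7.23380e-05)/2 = 0.00235098.
Integral + boundary = 0.0153718.
Correction k=1: B_{2}/2! · (f^{(1)}(24) − f^{(1)}(6)) = 1/12 · (-9.04225e-06 − (-0.00231481)) = 0.000192148.
After k=1: 0.0155640.
Correction k=2: B_{4}/4! · (f^{(3)}(24) − f^{(3)}(6)) = −1/720 · (-3.13967e-07 − (-0.00128601)) = -1.78569e-06.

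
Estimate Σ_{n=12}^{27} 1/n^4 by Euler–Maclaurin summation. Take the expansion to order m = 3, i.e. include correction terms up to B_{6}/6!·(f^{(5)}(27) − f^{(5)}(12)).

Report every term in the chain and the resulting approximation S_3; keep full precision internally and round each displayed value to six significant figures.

The integral term ∫_12^27 1/x^4 dx = 0.000175966.
Endpoint term: (f(12) + f(27))/2 = (4.82253e-05 + 1.88168e-06)/2 = 2.50535e-05.
Integral + boundary = 0.000201020.
Correction k=1: B_{2}/2! · (f^{(1)}(27) − f^{(1)}(12)) = 1/12 · (-2.78767e-07 − (-1.60751e-05)) = 1.31636e-06.
Running total after k=1: 0.000202336.
Correction k=2: B_{4}/4! · (f^{(3)}(27) − f^{(3)}(12)) = −1/720 · (-1.14719e-08 − (-3.34898e-06)) = -4.63543e-09.
Running total after k=2: 0.000202331.
Correction k=3: B_{6}/6! · (f^{(5)}(27) − f^{(5)}(12)) = 1/30240 · (-8.81242e-10 − (-1.30238e-06)) = 4.30390e-11.

S_3 ≈ 0.000202331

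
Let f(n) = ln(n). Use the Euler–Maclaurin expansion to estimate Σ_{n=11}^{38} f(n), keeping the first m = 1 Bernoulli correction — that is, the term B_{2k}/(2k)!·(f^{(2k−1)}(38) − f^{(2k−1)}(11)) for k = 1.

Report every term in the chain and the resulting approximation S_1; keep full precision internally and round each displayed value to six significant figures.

The integral term ∫_11^38 ln(x) dx = 84.8514.
½[f(11) + f(38)] = ½[2.39790 + 3.63759] = 3.01774.
Running total after boundary: 87.8692.
Order-1 term: 1/12 · (0.0263158 − 0.0909091) = -0.00538278.

S_1 ≈ 87.8638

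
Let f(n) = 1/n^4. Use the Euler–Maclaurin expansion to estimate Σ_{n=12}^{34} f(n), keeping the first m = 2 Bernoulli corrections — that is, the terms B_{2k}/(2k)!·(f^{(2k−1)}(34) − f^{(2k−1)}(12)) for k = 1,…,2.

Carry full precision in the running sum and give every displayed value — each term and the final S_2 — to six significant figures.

∫_12^34 1/x^4 dx evaluates to 0.000184420.
Endpoint term: (f(12) + f(34))/2 = (4.82253e-05 + 7.48315e-07)/2 = 2.44868e-05.
Running total after boundary: 0.000208907.
Correction k=1: B_{2}/2! · (f^{(1)}(34) − f^{(1)}(12)) = 1/12 · (-8.80370e-08 − (-1.60751e-05)) = 1.33226e-06.
After k=1: 0.000210239.
Correction k=2: B_{4}/4! · (f^{(3)}(34) − f^{(3)}(12)) = −1/720 · (-2.28470e-09 − (-3.34898e-06)) = -4.64819e-09.

S_2 ≈ 0.000210235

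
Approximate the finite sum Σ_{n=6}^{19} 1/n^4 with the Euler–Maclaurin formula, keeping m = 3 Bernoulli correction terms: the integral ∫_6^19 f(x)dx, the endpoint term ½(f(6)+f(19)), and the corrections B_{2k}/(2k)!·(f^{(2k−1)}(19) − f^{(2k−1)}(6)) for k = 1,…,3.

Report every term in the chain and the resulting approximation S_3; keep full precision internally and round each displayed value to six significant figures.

S_3 ≈ 0.00192641

Integral: ∫_6^19 1/x^4 dx = 0.00149461.
½[f(6) + f(19)] = ½[0.000771605 + 7.67336e-06] = 0.000389639.
Running total after boundary: 0.00188425.
k=1: B_{2}/(2)! × [f^{(1)}(19) − f^{(1)}(6)] = 1/12 × (-1.61544e-06 − (-0.000514403)) = 4.27323e-05.
After k=1: 0.00192698.
k=2: B_{4}/(4)! × [f^{(3)}(19) − f^{(3)}(6)] = −1/720 × (-1.34247e-07 − (-0.000428669)) = -5.95188e-07.
After k=2: 0.00192639.
k=3: B_{6}/(6)! × [f^{(5)}(19) − f^{(5)}(6)] = 1/30240 × (-2.08251e-08 − (-0.000666819)) = 2.20502e-08.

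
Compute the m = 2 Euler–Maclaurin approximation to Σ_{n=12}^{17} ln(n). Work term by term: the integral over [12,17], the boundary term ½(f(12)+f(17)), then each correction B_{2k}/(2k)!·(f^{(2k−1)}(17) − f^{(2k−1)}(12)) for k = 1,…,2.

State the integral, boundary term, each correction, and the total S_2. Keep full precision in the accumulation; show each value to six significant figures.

∫_12^17 ln(x) dx evaluates to 13.3457.
Endpoint term: (f(12) + f(17))/2 = (2.48491 + 2.83321)/2 = 2.65906.
Integral + boundary = 16.0048.
Order-1 term: 1/12 · (0.0588235 − 0.0833333) = -0.00204248.
After k=1: 16.0028.
Order-2 term: −1/720 · (0.000407083 − 0.00115741) = 1.04212e-06.

S_2 ≈ 16.0028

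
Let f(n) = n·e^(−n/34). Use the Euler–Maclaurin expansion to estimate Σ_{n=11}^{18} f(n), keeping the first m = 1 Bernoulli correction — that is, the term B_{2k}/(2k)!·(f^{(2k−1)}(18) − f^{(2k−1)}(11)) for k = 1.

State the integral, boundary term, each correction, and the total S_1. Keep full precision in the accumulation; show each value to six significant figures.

Integral: ∫_11^18 x·e^(−x/34) dx = 65.8278.
½[f(11) + f(18)] = ½[7.95950 + 10.6011] = 9.28031.
Running total after boundary: 75.1081.
Correction k=1: B_{2}/2! · (f^{(1)}(18) − f^{(1)}(11)) = 1/12 · (0.277154 − 0.489488) = -0.0176945.

S_1 ≈ 75.0904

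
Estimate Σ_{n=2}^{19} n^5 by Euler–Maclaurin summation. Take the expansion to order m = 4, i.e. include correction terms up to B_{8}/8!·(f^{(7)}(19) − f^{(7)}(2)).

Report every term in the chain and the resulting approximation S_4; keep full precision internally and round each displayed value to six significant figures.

Integral: ∫_2^19 x^5 dx = 7.84097e+06.
Boundary: ½(f(2) + f(19)) = ½(32.0000 + 2.47610e+06) = 1.23807e+06.
So far: 9.07904e+06.
k=1: B_{2}/(2)! × [f^{(1)}(19) − f^{(1)}(2)] = 1/12 × (651605 − 80.0000) = 54293.8.
Running total after k=1: 9.13333e+06.
k=2: B_{4}/(4)! × [f^{(3)}(19) − f^{(3)}(2)] = −1/720 × (21660.0 − 240.000) = -29.7500.
Running total after k=2: 9.13330e+06.
k=3: B_{6}/(6)! × [f^{(5)}(19) − f^{(5)}(2)] = 1/30240 × (120.000 − 120.000) = 0.00000.
Running total after k=3: 9.13330e+06.
k=4: B_{8}/(8)! × [f^{(7)}(19) − f^{(7)}(2)] = −1/1209600 × (0.00000 − 0.00000) = 0.00000.

S_4 ≈ 9.13330e+06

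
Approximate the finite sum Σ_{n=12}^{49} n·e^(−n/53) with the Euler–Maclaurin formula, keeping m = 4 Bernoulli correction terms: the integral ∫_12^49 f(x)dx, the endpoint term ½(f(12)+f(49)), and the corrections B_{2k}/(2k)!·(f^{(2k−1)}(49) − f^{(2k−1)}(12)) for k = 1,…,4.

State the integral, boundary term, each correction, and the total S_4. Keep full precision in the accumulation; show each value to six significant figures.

∫_12^49 x·e^(−x/53) dx evaluates to 602.338.
½[f(12) + f(49)] = ½[9.56864 + 19.4392] = 14.5039.
So far: 616.842.
Correction k=1: B_{2}/2! · (f^{(1)}(49) − f^{(1)}(12)) = 1/12 · (0.0299410 − 0.616847) = -0.0489088.
Partial sum through k=1: 616.793.
Correction k=2: B_{4}/4! · (f^{(3)}(49) − f^{(3)}(12)) = −1/720 · (0.000293121 − 0.000787334) = 6.86406e-07.
Partial sum through k=2: 616.793.
Correction k=3: B_{6}/6! · (f^{(5)}(49) − f^{(5)}(12)) = 1/30240 · (2.04907e-07 − 4.82403e-07) = -9.17647e-12.
Partial sum through k=3: 616.793.
Correction k=4: B_{8}/8! · (f^{(7)}(49) − f^{(7)}(12)) = −1/1209600 · (1.08744e-10 − 2.43687e-10) = 1.11560e-16.

S_4 ≈ 616.793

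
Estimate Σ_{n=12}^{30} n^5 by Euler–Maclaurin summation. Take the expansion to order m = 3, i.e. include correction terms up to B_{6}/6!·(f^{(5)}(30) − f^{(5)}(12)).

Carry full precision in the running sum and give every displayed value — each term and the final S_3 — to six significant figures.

Integral: ∫_12^30 x^5 dx = 1.21002e+08.
Boundary: ½(f(12) + f(30)) = ½(248832 + 2.43000e+07) = 1.22744e+07.
Running total after boundary: 1.33277e+08.
k=1: B_{2}/(2)! × [f^{(1)}(30) − f^{(1)}(12)] = 1/12 × (4.05000e+06 − 103680) = 328860.
After k=1: 1.33606e+08.
k=2: B_{4}/(4)! × [f^{(3)}(30) − f^{(3)}(12)] = −1/720 × (54000.0 − 8640.00) = -63.0000.
After k=2: 1.33606e+08.
k=3: B_{6}/(6)! × [f^{(5)}(30) − f^{(5)}(12)] = 1/30240 × (120.000 − 120.000) = 0.00000.

S_3 ≈ 1.33606e+08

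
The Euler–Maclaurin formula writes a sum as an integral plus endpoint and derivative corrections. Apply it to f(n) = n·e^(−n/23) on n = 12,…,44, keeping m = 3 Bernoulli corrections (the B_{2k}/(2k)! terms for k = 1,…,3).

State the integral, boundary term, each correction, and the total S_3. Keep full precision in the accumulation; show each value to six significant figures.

S_3 ≈ 257.033

The integral term ∫_12^44 x·e^(−x/23) dx = 250.259.
Endpoint term: (f(12) + f(44))/2 = (7.12185 + 6.49574)/2 = 6.80879.
Running total after boundary: 257.068.
Correction k=1: B_{2}/2! · (f^{(1)}(44) − f^{(1)}(12)) = 1/12 · (-0.134793 − 0.283842) = -0.0348862.
After k=1: 257.033.
Correction k=2: B_{4}/4! · (f^{(3)}(44) − f^{(3)}(12)) = −1/720 · (0.000303342 − 0.00278037) = 3.44032e-06.
After k=2: 257.033.
Correction k=3: B_{6}/6! · (f^{(5)}(44) − f^{(5)}(12)) = 1/30240 · (1.62853e-06 − 9.49751e-06) = -2.60218e-10.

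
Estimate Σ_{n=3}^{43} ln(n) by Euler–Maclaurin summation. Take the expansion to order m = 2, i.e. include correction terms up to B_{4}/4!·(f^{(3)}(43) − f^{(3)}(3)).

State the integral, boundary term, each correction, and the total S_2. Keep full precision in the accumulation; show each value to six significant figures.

S_2 ≈ 120.840

∫_3^43 ln(x) dx evaluates to 118.436.
Endpoint term: (f(3) + f(43))/2 = (1.09861 + 3.76120)/2 = 2.42991.
Integral + boundary = 120.866.
Correction k=1: B_{2}/2! · (f^{(1)}(43) − f^{(1)}(3)) = 1/12 · (0.0232558 − 0.333333) = -0.0258398.
Partial sum through k=1: 120.840.
Correction k=2: B_{4}/4! · (f^{(3)}(43) − f^{(3)}(3)) = −1/720 · (2.51550e-05 − 0.0740741) = 0.000102846.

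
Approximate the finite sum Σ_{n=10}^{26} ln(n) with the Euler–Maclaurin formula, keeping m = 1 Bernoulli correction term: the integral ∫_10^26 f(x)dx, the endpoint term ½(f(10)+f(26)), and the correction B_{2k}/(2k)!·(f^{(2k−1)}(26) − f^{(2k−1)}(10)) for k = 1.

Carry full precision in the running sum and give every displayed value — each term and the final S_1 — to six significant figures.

∫_10^26 ln(x) dx evaluates to 45.6847.
Endpoint term: (f(10) + f(26))/2 = (2.30259 + 3.25810)/2 = 2.78034.
Running total after boundary: 48.4650.
Order-1 term: 1/12 · (0.0384615 − 0.100000) = -0.00512821.

S_1 ≈ 48.4599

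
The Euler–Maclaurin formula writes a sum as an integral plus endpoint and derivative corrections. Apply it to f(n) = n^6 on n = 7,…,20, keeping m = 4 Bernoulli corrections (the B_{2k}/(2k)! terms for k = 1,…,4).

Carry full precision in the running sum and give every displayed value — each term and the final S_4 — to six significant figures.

Integral: ∫_7^20 x^6 dx = 1.82739e+08.
½[f(7) + f(20)] = ½[117649 + 6.40000e+07] = 3.20588e+07.
Running total after boundary: 2.14798e+08.
k=1: B_{2}/(2)! × [f^{(1)}(20) − f^{(1)}(7)] = 1/12 × (1.92000e+07 − 100842) = 1.59160e+06.
After k=1: 2.16390e+08.
k=2: B_{4}/(4)! × [f^{(3)}(20) − f^{(3)}(7)] = −1/720 × (960000 − 41160.0) = -1276.17.
After k=2: 2.16389e+08.
k=3: B_{6}/(6)! × [f^{(5)}(20) − f^{(5)}(7)] = 1/30240 × (14400.0 − 5040.00) = 0.309524.
After k=3: 2.16389e+08.
k=4: B_{8}/(8)! × [f^{(7)}(20) − f^{(7)}(7)] = −1/1209600 × (0.00000 − 0.00000) = 0.00000.

S_4 ≈ 2.16389e+08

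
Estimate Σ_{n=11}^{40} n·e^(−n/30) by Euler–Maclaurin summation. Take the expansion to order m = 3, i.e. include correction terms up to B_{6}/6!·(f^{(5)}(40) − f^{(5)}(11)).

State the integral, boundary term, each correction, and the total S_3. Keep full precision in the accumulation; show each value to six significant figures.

S_3 ≈ 307.926

∫_11^40 x·e^(−x/30) dx evaluates to 298.886.
Endpoint term: (f(11) + f(40))/2 = (7.62345 + 10.5439)/2 = 9.08367.
So far: 307.970.
Correction k=1: B_{2}/2! · (f^{(1)}(40) − f^{(1)}(11)) = 1/12 · (-0.0878657 − 0.438926) = -0.0438993.
Partial sum through k=1: 307.926.
Correction k=2: B_{4}/4! · (f^{(3)}(40) − f^{(3)}(11)) = −1/720 · (0.000488143 − 0.00202779) = 2.13839e-06.
Partial sum through k=2: 307.926.
Correction k=3: B_{6}/6! · (f^{(5)}(40) − f^{(5)}(11)) = 1/30240 · (1.19324e-06 − 3.96431e-06) = -9.16359e-11.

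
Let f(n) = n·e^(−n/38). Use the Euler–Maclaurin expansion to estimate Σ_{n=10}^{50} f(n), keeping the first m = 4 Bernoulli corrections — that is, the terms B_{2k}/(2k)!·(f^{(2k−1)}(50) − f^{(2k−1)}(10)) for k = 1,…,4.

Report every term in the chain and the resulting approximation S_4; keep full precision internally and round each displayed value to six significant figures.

S_4 ≈ 515.390

Integral: ∫_10^50 x·e^(−x/38) dx = 504.894.
Endpoint term: (f(10) + f(50))/2 = (7.68621 + 13.4131)/2 = 10.5497.
Running total after boundary: 515.444.
Correction k=1: B_{2}/2! · (f^{(1)}(50) − f^{(1)}(10)) = 1/12 · (-0.0847145 − 0.566352) = -0.0542555.
Partial sum through k=1: 515.390.
Correction k=2: B_{4}/4! · (f^{(3)}(50) − f^{(3)}(10)) = −1/720 · (0.000312888 − 0.00145678) = 1.58874e-06.
Partial sum through k=2: 515.390.
Correction k=3: B_{6}/6! · (f^{(5)}(50) − f^{(5)}(10)) = 1/30240 · (4.73991e-07 − 1.74609e-06) = -4.20668e-11.
Partial sum through k=3: 515.390.
Correction k=4: B_{8}/8! · (f^{(7)}(50) − f^{(7)}(10)) = −1/1209600 · (5.06441e-10 − 1.71976e-09) = 1.00307e-15.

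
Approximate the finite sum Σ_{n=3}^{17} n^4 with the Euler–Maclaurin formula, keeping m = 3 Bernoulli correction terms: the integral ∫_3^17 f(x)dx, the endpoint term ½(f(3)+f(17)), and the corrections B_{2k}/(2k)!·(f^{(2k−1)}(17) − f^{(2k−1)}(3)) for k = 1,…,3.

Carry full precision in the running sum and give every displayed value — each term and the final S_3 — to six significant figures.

S_3 ≈ 327352

∫_3^17 x^4 dx evaluates to 283923.
½[f(3) + f(17)] = ½[81.0000 + 83521.0] = 41801.0.
Integral + boundary = 325724.
Correction k=1: B_{2}/2! · (f^{(1)}(17) − f^{(1)}(3)) = 1/12 · (19652.0 − 108.000) = 1628.67.
Running total after k=1: 327352.
Correction k=2: B_{4}/4! · (f^{(3)}(17) − f^{(3)}(3)) = −1/720 · (408.000 − 72.0000) = -0.466667.
Running total after k=2: 327352.
Correction k=3: B_{6}/6! · (f^{(5)}(17) − f^{(5)}(3)) = 1/30240 · (0.00000 − 0.00000) = 0.00000.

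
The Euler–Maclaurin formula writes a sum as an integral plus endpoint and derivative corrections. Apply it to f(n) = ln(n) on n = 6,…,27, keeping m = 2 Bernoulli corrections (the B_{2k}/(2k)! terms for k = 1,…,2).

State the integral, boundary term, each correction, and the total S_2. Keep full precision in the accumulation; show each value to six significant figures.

Integral: ∫_6^27 ln(x) dx = 57.2370.
½[f(6) + f(27)] = ½[1.79176 + 3.29584] = 2.54380.
So far: 59.7808.
k=1: B_{2}/(2)! × [f^{(1)}(27) − f^{(1)}(6)] = 1/12 × (0.0370370 − 0.166667) = -0.0108025.
Running total after k=1: 59.7700.
k=2: B_{4}/(4)! × [f^{(3)}(27) − f^{(3)}(6)] = −1/720 × (0.000101611 − 0.00925926) = 1.27190e-05.

S_2 ≈ 59.7700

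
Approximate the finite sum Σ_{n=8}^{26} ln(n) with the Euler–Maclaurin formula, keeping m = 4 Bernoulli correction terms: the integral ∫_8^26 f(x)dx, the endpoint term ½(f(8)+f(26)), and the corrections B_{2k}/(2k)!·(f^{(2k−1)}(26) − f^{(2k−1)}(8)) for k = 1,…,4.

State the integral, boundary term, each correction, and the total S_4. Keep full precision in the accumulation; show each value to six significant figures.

S_4 ≈ 52.7365

Integral: ∫_8^26 ln(x) dx = 50.0750.
Boundary: ½(f(8) + f(26)) = ½(2.07944 + 3.25810) = 2.66877.
Running total after boundary: 52.7437.
Order-1 term: 1/12 · (0.0384615 − 0.125000) = -0.00721154.
Partial sum through k=1: 52.7365.
Order-2 term: −1/720 · (0.000113792 − 0.00390625) = 5.26730e-06.
Partial sum through k=2: 52.7365.
Order-3 term: 1/30240 · (2.01997e-06 − 0.000732422) = -2.41535e-08.
Partial sum through k=3: 52.7365.
Order-4 term: −1/1209600 · (8.96436e-08 − 0.000343323) = 2.83758e-10.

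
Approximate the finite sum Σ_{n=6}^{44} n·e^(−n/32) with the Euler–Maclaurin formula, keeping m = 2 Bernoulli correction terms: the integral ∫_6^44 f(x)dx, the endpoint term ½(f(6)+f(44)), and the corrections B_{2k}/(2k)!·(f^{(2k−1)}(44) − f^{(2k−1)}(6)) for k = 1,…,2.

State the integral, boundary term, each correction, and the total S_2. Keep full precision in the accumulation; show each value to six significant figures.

Integral: ∫_6^44 x·e^(−x/32) dx = 393.194.
½[f(6) + f(44)] = ½[4.97417 + 11.1249] = 8.04956.
Running total after boundary: 401.243.
Correction k=1: B_{2}/2! · (f^{(1)}(44) − f^{(1)}(6)) = 1/12 · (-0.0948148 − 0.673586) = -0.0640334.
After k=1: 401.179.
Correction k=2: B_{4}/4! · (f^{(3)}(44) − f^{(3)}(6)) = −1/720 · (0.000401235 − 0.00227700) = 2.60522e-06.

S_2 ≈ 401.179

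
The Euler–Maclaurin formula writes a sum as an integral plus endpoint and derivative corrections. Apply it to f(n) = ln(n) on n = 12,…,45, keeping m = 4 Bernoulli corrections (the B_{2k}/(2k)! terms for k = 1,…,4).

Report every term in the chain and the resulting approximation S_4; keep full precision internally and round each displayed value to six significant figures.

The integral term ∫_12^45 ln(x) dx = 108.481.
½[f(12) + f(45)] = ½[2.48491 + 3.80666] = 3.14578.
So far: 111.627.
Correction k=1: B_{2}/2! · (f^{(1)}(45) − f^{(1)}(12)) = 1/12 · (0.0222222 − 0.0833333) = -0.00509259.
Running total after k=1: 111.622.
Correction k=2: B_{4}/4! · (f^{(3)}(45) − f^{(3)}(12)) = −1/720 · (2.19479e-05 − 0.00115741) = 1.57703e-06.
Running total after k=2: 111.622.
Correction k=3: B_{6}/6! · (f^{(5)}(45) − f^{(5)}(12)) = 1/30240 · (1.30061e-07 − 9.64506e-05) = -3.18520e-09.
Running total after k=3: 111.622.
Correction k=4: B_{8}/8! · (f^{(7)}(45) − f^{(7)}(12)) = −1/1209600 · (1.92684e-09 − 2.00939e-05) = 1.66104e-11.

S_4 ≈ 111.622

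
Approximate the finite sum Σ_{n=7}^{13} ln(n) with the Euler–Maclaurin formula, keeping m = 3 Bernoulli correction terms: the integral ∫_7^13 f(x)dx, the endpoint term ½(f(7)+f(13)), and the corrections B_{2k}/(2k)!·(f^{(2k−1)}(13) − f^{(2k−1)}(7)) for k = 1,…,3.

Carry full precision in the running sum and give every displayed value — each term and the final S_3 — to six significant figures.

S_3 ≈ 15.9729

∫_7^13 ln(x) dx evaluates to 13.7230.
½[f(7) + f(13)] = ½[1.94591 + 2.56495] = 2.25543.
Running total after boundary: 15.9784.
Order-1 term: 1/12 · (0.0769231 − 0.142857) = -0.00549451.
Running total after k=1: 15.9729.
Order-2 term: −1/720 · (0.000910332 − 0.00583090) = 6.83413e-06.
Running total after k=2: 15.9729.
Order-3 term: 1/30240 · (6.46390e-05 − 0.00142798) = -4.50839e-08.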